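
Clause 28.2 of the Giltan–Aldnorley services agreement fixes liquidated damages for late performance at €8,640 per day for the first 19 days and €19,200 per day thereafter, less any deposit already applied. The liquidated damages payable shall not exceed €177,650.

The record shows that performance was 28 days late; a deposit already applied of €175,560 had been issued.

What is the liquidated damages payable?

First 19 days: 19 × €8,640 = €164,160
Remaining days: (28 − 19) × €19,200 = €172,800
Accrued per-day damages: €164,160 + €172,800 = €336,960
Less deposit already applied: €336,960 − €175,560 = €161,400
Cap at €177,650: €161,400 is within the cap, no reduction.

Liquidated damages: €161,400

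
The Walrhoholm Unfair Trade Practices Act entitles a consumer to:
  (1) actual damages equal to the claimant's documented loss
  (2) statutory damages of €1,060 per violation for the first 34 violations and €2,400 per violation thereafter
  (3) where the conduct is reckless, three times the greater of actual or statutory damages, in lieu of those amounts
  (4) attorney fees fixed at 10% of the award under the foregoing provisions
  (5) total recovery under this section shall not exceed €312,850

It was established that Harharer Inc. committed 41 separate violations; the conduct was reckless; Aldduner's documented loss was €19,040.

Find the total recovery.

€174,372

First 34 violations: 34 × €1,060 = €36,040
Remaining violations: (41 − 34) × €2,400 = €16,800
Statutory damages: €36,040 + €16,800 = €52,840
Greater of actual damages (€19,040) or statutory damages (€52,840): €52,840
Trebled: 3 × €52,840 = €158,520
Attorney fees: 10% of €158,520 = €15,852
Total before cap: €158,520 + €15,852 = €174,372
Cap at €312,850: €174,372 is within the cap, no reduction.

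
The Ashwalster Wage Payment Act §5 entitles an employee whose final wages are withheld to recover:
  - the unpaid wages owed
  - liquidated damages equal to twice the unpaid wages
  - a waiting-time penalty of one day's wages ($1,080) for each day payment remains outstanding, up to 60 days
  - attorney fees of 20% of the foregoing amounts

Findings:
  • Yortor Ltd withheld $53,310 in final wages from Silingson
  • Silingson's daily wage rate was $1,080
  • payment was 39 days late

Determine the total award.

Doubled: 2 × $53,310 = $106,620
Penalty days: min(39, 60) = 39
Waiting-time penalty: 39 × $1,080 = $42,120
Subtotal: $53,310 + $106,620 + $42,120 = $202,050
Attorney fees: 20% of $202,050 = $40,410
Total award: $202,050 + $40,410 = $242,460

Total award: $242,460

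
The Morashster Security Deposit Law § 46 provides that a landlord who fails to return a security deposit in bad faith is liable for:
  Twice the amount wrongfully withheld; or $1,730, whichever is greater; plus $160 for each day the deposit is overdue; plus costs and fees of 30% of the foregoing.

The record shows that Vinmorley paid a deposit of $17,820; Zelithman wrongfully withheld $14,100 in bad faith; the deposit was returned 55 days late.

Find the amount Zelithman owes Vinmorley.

Recovery: $48,100

Doubled: 2 × $14,100 = $28,200
Minimum $1,730: $28,200 meets the minimum, no increase.
Late-return penalty: 55 × $160 = $8,800
Damages plus late penalty: $28,200 + $8,800 = $37,000
Costs and fees: 30% of $37,000 = $11,100
Total recovery: $37,000 + $11,100 = $48,100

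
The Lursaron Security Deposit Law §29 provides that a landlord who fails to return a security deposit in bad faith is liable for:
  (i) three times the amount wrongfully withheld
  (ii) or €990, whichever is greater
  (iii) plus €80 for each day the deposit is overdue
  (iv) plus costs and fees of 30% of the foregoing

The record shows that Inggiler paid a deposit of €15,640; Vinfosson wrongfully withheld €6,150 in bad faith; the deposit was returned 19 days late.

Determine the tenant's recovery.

€25,961

Trebled: 3 × €6,150 = €18,450
Minimum €990: €18,450 meets the minimum, no increase.
Late-return penalty: 19 × €80 = €1,520
Damages plus late penalty: €18,450 + €1,520 = €19,970
Costs and fees: 30% of €19,970 = €5,991
Total recovery: €19,970 + €5,991 = €25,961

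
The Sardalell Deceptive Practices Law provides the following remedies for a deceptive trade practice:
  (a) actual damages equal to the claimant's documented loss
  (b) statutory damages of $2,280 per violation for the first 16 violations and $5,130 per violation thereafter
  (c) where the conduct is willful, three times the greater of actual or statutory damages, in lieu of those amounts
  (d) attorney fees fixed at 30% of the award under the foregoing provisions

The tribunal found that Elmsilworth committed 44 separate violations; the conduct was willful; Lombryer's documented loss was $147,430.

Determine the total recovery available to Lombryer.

First 16 violations: 16 × $2,280 = $36,480
Remaining violations: (44 − 16) × $5,130 = $143,640
Statutory damages: $36,480 + $143,640 = $180,120
Greater of actual damages ($147,430) or statutory damages ($180,120): $180,120
Trebled: 3 × $180,120 = $540,360
Attorney fees: 30% of $540,360 = $162,108
Total recovery: $540,360 + $162,108 = $702,468

$702,468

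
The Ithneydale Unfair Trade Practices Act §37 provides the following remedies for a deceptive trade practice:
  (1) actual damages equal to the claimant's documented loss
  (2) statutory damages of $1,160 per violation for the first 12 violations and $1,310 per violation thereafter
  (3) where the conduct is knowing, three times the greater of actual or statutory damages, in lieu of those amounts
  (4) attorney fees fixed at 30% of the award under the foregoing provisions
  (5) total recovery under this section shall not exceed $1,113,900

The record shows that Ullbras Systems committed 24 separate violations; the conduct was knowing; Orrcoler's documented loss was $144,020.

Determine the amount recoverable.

Total recovery: $561,678

First 12 violations: 12 × $1,160 = $13,920
Remaining violations: (24 − 12) × $1,310 = $15,720
Statutory damages: $13,920 + $15,720 = $29,640
Greater of actual damages ($144,020) or statutory damages ($29,640): $144,020
Trebled: 3 × $144,020 = $432,060
Attorney fees: 30% of $432,060 = $129,618
Total before cap: $432,060 + $129,618 = $561,678
Cap at $1,113,900: $561,678 is within the cap, no reduction.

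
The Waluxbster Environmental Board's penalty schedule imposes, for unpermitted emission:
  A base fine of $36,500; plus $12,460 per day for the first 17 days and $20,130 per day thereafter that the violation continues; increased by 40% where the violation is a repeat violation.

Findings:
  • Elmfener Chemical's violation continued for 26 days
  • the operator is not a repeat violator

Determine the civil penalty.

$429,490

First 17 days: 17 × $12,460 = $211,820
Remaining days: (26 − 17) × $20,130 = $181,170
Per-day component: $211,820 + $181,170 = $392,990
Base plus per-day: $36,500 + $392,990 = $429,490
The operator is not a repeat violator: no 40% increase.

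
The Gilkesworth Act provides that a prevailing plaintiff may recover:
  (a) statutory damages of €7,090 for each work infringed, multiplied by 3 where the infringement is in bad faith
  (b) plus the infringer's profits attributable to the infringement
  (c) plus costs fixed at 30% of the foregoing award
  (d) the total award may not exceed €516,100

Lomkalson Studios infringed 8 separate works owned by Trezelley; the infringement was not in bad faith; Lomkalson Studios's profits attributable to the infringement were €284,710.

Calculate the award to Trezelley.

Award: €443,859

Statutory damages: 8 × €7,090 = €56,720
Infringement not in bad faith: no ×3 enhancement.
Combined award: €56,720 + €284,710 = €341,430
Costs: 30% of €341,430 = €102,429
Award plus costs: €341,430 + €102,429 = €443,859
Cap at €516,100: €443,859 is within the cap, no reduction.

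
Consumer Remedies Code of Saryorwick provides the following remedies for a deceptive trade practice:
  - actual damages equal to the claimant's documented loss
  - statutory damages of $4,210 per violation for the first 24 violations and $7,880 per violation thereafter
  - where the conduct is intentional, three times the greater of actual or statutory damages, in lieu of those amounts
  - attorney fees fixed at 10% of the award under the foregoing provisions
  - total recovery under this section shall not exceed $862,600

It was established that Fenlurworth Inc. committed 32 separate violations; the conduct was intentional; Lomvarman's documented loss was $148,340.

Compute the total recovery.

$541,464

First 24 violations: 24 × $4,210 = $101,040
Remaining violations: (32 − 24) × $7,880 = $63,040
Statutory damages: $101,040 + $63,040 = $164,080
Greater of actual damages ($148,340) or statutory damages ($164,080): $164,080
Trebled: 3 × $164,080 = $492,240
Attorney fees: 10% of $492,240 = $49,224
Total before cap: $492,240 + $49,224 = $541,464
Cap at $862,600: $541,464 is within the cap, no reduction.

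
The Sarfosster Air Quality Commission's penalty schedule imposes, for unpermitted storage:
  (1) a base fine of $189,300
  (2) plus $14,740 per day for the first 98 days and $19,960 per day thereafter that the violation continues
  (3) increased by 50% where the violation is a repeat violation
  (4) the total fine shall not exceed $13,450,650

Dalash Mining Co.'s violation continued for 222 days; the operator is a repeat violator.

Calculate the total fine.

$6,163,290

First 98 days: 98 × $14,740 = $1,444,520
Remaining days: (222 − 98) × $19,960 = $2,475,040
Per-day component: $1,444,520 + $2,475,040 = $3,919,560
Base plus per-day: $189,300 + $3,919,560 = $4,108,860
Enhancement: 50% of $4,108,860 = $2,054,430
Enhanced fine: $4,108,860 + $2,054,430 = $6,163,290
Cap at $13,450,650: $6,163,290 is within the cap, no reduction.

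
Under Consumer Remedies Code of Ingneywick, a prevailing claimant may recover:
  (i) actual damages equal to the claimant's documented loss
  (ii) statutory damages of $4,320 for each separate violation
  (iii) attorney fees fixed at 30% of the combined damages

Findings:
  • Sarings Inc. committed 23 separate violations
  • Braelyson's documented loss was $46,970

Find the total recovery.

$190,229

Statutory damages: 23 × $4,320 = $99,360
Combined damages: $46,970 + $99,360 = $146,330
Attorney fees: 30% of $146,330 = $43,899
Total recovery: $146,330 + $43,899 = $190,229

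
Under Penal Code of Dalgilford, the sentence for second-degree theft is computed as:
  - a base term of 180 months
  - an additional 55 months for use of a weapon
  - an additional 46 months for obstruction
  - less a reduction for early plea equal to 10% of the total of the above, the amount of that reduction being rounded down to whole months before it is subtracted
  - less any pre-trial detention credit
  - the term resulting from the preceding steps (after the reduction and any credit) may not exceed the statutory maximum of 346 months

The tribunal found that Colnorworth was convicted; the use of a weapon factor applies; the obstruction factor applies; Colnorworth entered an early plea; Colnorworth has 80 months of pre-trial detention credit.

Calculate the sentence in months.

Use of a weapon enhancement: +55 months
Obstruction enhancement: +46 months
Adjusted term: 180 months + 55 months + 46 months = 281 months
Early plea reduction: 10% of 281 months = 28 months (rounded down)
After reduction: 281 − 28 = 253 months
Less pre-trial detention credit: 253 months − 80 months = 173 months
Cap at 346 months: 173 months is within the cap, no reduction.

173 months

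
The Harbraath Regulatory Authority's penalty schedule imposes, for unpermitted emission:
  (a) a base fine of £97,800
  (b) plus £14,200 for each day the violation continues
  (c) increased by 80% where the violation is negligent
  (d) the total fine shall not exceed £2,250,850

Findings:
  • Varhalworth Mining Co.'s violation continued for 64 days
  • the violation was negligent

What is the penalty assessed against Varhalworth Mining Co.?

£1,811,880

Per-day component: 64 × £14,200 = £908,800
Base plus per-day: £97,800 + £908,800 = £1,006,600
Enhancement: 80% of £1,006,600 = £805,280
Enhanced fine: £1,006,600 + £805,280 = £1,811,880
Cap at £2,250,850: £1,811,880 is within the cap, no reduction.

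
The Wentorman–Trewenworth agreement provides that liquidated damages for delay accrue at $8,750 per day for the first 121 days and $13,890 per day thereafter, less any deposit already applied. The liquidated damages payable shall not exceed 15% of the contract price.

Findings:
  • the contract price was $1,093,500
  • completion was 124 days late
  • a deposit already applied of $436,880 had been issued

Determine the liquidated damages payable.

Liquidated damages: $164,025

First 121 days: 121 × $8,750 = $1,058,750
Remaining days: (124 − 121) × $13,890 = $41,670
Accrued per-day damages: $1,058,750 + $41,670 = $1,100,420
Less deposit already applied: $1,100,420 − $436,880 = $663,540
Cap: 15% of $1,093,500 = $164,025
Cap at $164,025: $663,540 exceeds the cap → $164,025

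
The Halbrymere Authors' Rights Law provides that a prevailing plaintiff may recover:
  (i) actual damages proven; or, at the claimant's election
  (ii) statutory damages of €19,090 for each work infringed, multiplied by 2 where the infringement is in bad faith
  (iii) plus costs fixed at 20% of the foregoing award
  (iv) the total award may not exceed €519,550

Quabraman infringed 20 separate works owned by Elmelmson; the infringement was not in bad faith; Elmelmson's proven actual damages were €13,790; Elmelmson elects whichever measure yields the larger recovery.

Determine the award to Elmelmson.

€458,160

Statutory damages: 20 × €19,090 = €381,800
Infringement not in bad faith: no ×2 enhancement.
Greater of actual damages (€13,790) or statutory damages (€381,800): €381,800
Costs: 20% of €381,800 = €76,360
Award plus costs: €381,800 + €76,360 = €458,160
Cap at €519,550: €458,160 is within the cap, no reduction.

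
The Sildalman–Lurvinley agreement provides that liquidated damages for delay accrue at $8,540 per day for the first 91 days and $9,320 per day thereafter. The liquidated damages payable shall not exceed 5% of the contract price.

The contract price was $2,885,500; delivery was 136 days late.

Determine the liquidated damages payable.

$144,275

First 91 days: 91 × $8,540 = $777,140
Remaining days: (136 − 91) × $9,320 = $419,400
Accrued per-day damages: $777,140 + $419,400 = $1,196,540
Cap: 5% of $2,885,500 = $144,275
Cap at $144,275: $1,196,540 exceeds the cap → $144,275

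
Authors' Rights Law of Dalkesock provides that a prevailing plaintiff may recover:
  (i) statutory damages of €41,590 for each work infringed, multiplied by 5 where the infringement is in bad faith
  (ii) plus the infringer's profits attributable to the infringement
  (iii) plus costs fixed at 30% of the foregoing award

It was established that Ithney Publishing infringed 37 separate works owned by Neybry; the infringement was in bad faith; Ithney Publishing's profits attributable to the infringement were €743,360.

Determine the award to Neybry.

Statutory damages: 37 × €41,590 = €1,538,830
Multiplied by 5: 5 × €1,538,830 = €7,694,150
Combined award: €7,694,150 + €743,360 = €8,437,510
Costs: 30% of €8,437,510 = €2,531,253
Award plus costs: €8,437,510 + €2,531,253 = €10,968,763

€10,968,763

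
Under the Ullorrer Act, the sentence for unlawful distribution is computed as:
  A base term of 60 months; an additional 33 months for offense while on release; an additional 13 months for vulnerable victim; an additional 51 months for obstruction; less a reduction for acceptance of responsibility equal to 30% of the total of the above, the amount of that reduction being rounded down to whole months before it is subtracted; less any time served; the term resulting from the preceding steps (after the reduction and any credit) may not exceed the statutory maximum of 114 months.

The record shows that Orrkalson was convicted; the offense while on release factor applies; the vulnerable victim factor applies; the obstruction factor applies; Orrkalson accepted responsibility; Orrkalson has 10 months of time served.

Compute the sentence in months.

Offense while on release enhancement: +33 months
Vulnerable victim enhancement: +13 months
Obstruction enhancement: +51 months
Adjusted term: 60 months + 33 months + 13 months + 51 months = 157 months
Acceptance of responsibility reduction: 30% of 157 months = 47 months (rounded down)
After reduction: 157 − 47 = 110 months
Less time served: 110 months − 10 months = 100 months
Cap at 114 months: 100 months is within the cap, no reduction.

100 months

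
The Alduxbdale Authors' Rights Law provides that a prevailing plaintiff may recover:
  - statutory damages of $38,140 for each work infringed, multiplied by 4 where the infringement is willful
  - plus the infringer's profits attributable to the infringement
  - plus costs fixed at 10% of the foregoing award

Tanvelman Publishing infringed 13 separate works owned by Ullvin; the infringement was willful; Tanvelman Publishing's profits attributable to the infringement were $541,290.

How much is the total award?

Statutory damages: 13 × $38,140 = $495,820
Multiplied by 4: 4 × $495,820 = $1,983,280
Combined award: $1,983,280 + $541,290 = $2,524,570
Costs: 10% of $2,524,570 = $252,457
Award plus costs: $2,524,570 + $252,457 = $2,777,027

$2,777,027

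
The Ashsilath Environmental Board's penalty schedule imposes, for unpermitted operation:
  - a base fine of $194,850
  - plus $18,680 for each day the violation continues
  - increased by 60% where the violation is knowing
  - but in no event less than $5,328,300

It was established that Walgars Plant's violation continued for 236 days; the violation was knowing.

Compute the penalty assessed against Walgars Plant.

$7,365,328

Per-day component: 236 × $18,680 = $4,408,480
Base plus per-day: $194,850 + $4,408,480 = $4,603,330
Enhancement: 60% of $4,603,330 = $2,761,998
Enhanced fine: $4,603,330 + $2,761,998 = $7,365,328
Minimum $5,328,300: $7,365,328 meets the minimum, no increase.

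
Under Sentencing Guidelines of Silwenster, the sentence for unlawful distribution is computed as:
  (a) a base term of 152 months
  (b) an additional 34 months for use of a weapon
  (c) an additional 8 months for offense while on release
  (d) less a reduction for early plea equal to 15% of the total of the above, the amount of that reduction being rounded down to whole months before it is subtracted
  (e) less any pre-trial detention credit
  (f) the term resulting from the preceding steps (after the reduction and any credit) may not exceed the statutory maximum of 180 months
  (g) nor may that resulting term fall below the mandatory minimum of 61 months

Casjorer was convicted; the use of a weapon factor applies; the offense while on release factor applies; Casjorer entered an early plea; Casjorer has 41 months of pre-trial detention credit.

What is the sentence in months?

Sentence: 124 months

Use of a weapon enhancement: +34 months
Offense while on release enhancement: +8 months
Adjusted term: 152 months + 34 months + 8 months = 194 months
Early plea reduction: 15% of 194 months = 29 months (rounded down)
After reduction: 194 − 29 = 165 months
Less pre-trial detention credit: 165 months − 41 months = 124 months
Cap at 180 months: 124 months is within the cap, no reduction.
Minimum 61 months: 124 months meets the minimum, no increase.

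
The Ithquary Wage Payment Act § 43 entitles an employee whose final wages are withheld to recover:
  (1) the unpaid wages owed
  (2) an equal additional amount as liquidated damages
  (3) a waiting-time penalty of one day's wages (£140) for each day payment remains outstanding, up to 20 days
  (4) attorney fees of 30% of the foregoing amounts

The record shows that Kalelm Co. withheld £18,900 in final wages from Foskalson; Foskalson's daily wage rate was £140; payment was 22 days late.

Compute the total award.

Liquidated damages (equal amount): £18,900
Penalty days: min(22, 20) = 20
Waiting-time penalty: 20 × £140 = £2,800
Subtotal: £18,900 + £18,900 + £2,800 = £40,600
Attorney fees: 30% of £40,600 = £12,180
Total award: £40,600 + £12,180 = £52,780

£52,780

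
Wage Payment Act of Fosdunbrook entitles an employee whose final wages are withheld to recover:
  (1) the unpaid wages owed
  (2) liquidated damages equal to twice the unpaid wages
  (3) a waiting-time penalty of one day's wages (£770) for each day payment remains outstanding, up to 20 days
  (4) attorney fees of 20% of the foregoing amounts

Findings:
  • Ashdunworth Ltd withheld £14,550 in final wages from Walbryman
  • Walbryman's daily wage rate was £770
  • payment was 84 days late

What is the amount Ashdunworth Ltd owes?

£70,860

Doubled: 2 × £14,550 = £29,100
Penalty days: min(84, 20) = 20
Waiting-time penalty: 20 × £770 = £15,400
Subtotal: £14,550 + £29,100 + £15,400 = £59,050
Attorney fees: 20% of £59,050 = £11,810
Total award: £59,050 + £11,810 = £70,860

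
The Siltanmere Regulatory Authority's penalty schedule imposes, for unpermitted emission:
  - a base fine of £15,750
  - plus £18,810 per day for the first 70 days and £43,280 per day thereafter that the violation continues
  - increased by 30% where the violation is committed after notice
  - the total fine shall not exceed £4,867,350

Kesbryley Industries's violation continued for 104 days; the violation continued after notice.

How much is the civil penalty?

First 70 days: 70 × £18,810 = £1,316,700
Remaining days: (104 − 70) × £43,280 = £1,471,520
Per-day component: £1,316,700 + £1,471,520 = £2,788,220
Base plus per-day: £15,750 + £2,788,220 = £2,803,970
Enhancement: 30% of £2,803,970 = £841,191
Enhanced fine: £2,803,970 + £841,191 = £3,645,161
Cap at £4,867,350: £3,645,161 is within the cap, no reduction.

Civil penalty: £3,645,161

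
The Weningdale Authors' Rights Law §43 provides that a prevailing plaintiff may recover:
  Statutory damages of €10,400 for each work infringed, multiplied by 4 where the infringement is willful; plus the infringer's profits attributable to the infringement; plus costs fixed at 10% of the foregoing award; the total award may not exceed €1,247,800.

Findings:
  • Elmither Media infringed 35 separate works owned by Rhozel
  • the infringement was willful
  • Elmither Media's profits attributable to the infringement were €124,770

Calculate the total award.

Statutory damages: 35 × €10,400 = €364,000
Multiplied by 4: 4 × €364,000 = €1,456,000
Combined award: €1,456,000 + €124,770 = €1,580,770
Costs: 10% of €1,580,770 = €158,077
Award plus costs: €1,580,770 + €158,077 = €1,738,847
Cap at €1,247,800: €1,738,847 exceeds the cap → €1,247,800

Award: €1,247,800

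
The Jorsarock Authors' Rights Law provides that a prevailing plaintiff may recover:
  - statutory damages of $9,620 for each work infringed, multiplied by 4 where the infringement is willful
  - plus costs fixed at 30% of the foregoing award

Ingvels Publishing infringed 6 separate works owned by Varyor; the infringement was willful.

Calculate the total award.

$300,144

Statutory damages: 6 × $9,620 = $57,720
Multiplied by 4: 4 × $57,720 = $230,880
Costs: 30% of $230,880 = $69,264
Award plus costs: $230,880 + $69,264 = $300,144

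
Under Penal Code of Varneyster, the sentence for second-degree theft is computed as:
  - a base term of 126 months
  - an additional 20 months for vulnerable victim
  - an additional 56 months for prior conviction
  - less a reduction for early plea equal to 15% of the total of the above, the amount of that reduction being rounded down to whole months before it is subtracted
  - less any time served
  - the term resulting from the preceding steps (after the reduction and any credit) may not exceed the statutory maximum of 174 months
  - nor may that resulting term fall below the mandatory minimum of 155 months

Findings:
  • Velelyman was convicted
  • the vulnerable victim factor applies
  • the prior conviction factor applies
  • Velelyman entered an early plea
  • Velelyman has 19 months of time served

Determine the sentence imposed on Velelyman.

Sentence: 155 months

Vulnerable victim enhancement: +20 months
Prior conviction enhancement: +56 months
Adjusted term: 126 months + 20 months + 56 months = 202 months
Early plea reduction: 15% of 202 months = 30 months (rounded down)
After reduction: 202 − 30 = 172 months
Less time served: 172 months − 19 months = 153 months
Cap at 174 months: 153 months is within the cap, no reduction.
Minimum 155 months: 153 months is below the minimum → 155 months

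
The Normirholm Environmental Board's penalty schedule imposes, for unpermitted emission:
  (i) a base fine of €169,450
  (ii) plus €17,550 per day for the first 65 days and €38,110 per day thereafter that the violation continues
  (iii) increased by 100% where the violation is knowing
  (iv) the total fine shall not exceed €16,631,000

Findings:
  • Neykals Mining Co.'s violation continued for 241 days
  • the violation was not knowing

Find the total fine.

€8,017,560

First 65 days: 65 × €17,550 = €1,140,750
Remaining days: (241 − 65) × €38,110 = €6,707,360
Per-day component: €1,140,750 + €6,707,360 = €7,848,110
Base plus per-day: €169,450 + €7,848,110 = €8,017,560
The violation was not knowing: no 100% increase.
Cap at €16,631,000: €8,017,560 is within the cap, no reduction.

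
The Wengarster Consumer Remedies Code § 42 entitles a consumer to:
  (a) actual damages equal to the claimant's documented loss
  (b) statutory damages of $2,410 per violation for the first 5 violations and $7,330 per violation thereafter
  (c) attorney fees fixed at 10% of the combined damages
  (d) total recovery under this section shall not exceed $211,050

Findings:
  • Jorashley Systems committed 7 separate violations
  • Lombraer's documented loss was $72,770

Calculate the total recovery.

$109,428

First 5 violations: 5 × $2,410 = $12,050
Remaining violations: (7 − 5) × $7,330 = $14,660
Statutory damages: $12,050 + $14,660 = $26,710
Combined damages: $72,770 + $26,710 = $99,480
Attorney fees: 10% of $99,480 = $9,948
Total before cap: $99,480 + $9,948 = $109,428
Cap at $211,050: $109,428 is within the cap, no reduction.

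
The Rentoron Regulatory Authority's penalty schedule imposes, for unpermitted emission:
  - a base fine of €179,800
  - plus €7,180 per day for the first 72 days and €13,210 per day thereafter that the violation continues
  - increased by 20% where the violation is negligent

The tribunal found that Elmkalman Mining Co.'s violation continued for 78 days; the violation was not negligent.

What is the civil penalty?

First 72 days: 72 × €7,180 = €516,960
Remaining days: (78 − 72) × €13,210 = €79,260
Per-day component: €516,960 + €79,260 = €596,220
Base plus per-day: €179,800 + €596,220 = €776,020
The violation was not negligent: no 20% increase.

Civil penalty: €776,020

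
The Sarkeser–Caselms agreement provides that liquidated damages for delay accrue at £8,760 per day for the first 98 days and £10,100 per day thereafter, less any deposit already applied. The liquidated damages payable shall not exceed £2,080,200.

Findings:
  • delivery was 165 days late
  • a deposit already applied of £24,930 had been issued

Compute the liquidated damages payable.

Liquidated damages: £1,510,250

First 98 days: 98 × £8,760 = £858,480
Remaining days: (165 − 98) × £10,100 = £676,700
Accrued per-day damages: £858,480 + £676,700 = £1,535,180
Less deposit already applied: £1,535,180 − £24,930 = £1,510,250
Cap at £2,080,200: £1,510,250 is within the cap, no reduction.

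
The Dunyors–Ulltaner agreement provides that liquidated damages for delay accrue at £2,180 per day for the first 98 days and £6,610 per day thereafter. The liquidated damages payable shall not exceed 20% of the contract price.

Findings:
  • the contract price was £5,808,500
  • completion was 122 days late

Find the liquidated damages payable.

£372,280

First 98 days: 98 × £2,180 = £213,640
Remaining days: (122 − 98) × £6,610 = £158,640
Accrued per-day damages: £213,640 + £158,640 = £372,280
Cap: 20% of £5,808,500 = £1,161,700
Cap at £1,161,700: £372,280 is within the cap, no reduction.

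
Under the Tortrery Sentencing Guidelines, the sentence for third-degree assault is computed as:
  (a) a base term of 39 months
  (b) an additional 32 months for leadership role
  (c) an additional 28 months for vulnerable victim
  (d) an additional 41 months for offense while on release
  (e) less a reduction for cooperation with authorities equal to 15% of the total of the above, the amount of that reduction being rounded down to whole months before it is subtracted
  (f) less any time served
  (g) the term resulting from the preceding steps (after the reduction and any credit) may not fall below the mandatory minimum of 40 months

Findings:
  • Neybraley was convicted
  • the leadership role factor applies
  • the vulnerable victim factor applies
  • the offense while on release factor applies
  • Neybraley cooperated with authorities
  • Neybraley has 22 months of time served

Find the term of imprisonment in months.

97 months

Leadership role enhancement: +32 months
Vulnerable victim enhancement: +28 months
Offense while on release enhancement: +41 months
Adjusted term: 39 months + 32 months + 28 months + 41 months = 140 months
Cooperation with authorities reduction: 15% of 140 months = 21 months (rounded down)
After reduction: 140 − 21 = 119 months
Less time served: 119 months − 22 months = 97 months
Minimum 40 months: 97 months meets the minimum, no increase.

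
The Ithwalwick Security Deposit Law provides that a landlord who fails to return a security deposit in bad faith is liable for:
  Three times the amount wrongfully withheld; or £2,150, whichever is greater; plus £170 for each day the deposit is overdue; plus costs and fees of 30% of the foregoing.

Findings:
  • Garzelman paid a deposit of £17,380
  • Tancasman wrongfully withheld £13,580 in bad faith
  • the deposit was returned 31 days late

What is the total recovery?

Trebled: 3 × £13,580 = £40,740
Minimum £2,150: £40,740 meets the minimum, no increase.
Late-return penalty: 31 × £170 = £5,270
Damages plus late penalty: £40,740 + £5,270 = £46,010
Costs and fees: 30% of £46,010 = £13,803
Total recovery: £46,010 + £13,803 = £59,813

Recovery: £59,813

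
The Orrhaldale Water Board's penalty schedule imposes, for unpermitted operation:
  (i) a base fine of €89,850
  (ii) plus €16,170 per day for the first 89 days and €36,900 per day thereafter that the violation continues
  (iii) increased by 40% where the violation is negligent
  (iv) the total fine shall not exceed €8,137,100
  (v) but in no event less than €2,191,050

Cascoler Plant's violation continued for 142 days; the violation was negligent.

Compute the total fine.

€4,878,552

First 89 days: 89 × €16,170 = €1,439,130
Remaining days: (142 − 89) × €36,900 = €1,955,700
Per-day component: €1,439,130 + €1,955,700 = €3,394,830
Base plus per-day: €89,850 + €3,394,830 = €3,484,680
Enhancement: 40% of €3,484,680 = €1,393,872
Enhanced fine: €3,484,680 + €1,393,872 = €4,878,552
Cap at €8,137,100: €4,878,552 is within the cap, no reduction.
Minimum €2,191,050: €4,878,552 meets the minimum, no increase.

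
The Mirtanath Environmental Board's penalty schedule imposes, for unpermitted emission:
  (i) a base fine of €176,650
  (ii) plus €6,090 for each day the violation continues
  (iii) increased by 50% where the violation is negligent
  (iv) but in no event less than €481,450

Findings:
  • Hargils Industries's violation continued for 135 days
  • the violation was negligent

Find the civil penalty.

Per-day component: 135 × €6,090 = €822,150
Base plus per-day: €176,650 + €822,150 = €998,800
Enhancement: 50% of €998,800 = €499,400
Enhanced fine: €998,800 + €499,400 = €1,498,200
Minimum €481,450: €1,498,200 meets the minimum, no increase.

€1,498,200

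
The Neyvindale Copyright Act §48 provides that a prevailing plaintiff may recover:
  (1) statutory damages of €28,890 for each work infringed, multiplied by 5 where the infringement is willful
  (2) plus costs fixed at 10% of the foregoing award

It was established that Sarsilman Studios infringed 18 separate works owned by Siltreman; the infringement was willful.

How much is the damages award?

Statutory damages: 18 × €28,890 = €520,020
Multiplied by 5: 5 × €520,020 = €2,600,100
Costs: 10% of €2,600,100 = €260,010
Award plus costs: €2,600,100 + €260,010 = €2,860,110

€2,860,110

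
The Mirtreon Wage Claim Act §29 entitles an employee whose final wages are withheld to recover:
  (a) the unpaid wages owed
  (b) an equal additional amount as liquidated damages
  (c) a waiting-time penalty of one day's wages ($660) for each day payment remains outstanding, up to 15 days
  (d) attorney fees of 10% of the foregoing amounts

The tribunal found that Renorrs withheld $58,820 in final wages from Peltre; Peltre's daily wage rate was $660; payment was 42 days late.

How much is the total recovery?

Total award: $140,294

Liquidated damages (equal amount): $58,820
Penalty days: min(42, 15) = 15
Waiting-time penalty: 15 × $660 = $9,900
Subtotal: $58,820 + $58,820 + $9,900 = $127,540
Attorney fees: 10% of $127,540 = $12,754
Total award: $127,540 + $12,754 = $140,294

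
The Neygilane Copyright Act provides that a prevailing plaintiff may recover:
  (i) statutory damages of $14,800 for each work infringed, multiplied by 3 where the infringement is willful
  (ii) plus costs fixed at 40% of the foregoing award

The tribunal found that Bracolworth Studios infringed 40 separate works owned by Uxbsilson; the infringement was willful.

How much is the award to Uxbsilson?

$2,486,400

Statutory damages: 40 × $14,800 = $592,000
Trebled: 3 × $592,000 = $1,776,000
Costs: 40% of $1,776,000 = $710,400
Award plus costs: $1,776,000 + $710,400 = $2,486,400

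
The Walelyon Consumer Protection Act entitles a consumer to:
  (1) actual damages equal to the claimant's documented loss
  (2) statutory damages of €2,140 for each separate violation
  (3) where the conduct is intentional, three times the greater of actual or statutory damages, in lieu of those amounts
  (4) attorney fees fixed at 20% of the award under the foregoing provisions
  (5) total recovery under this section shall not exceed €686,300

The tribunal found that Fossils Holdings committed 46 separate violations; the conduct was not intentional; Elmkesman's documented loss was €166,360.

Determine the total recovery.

€317,760

Statutory damages: 46 × €2,140 = €98,440
Conduct not intentional: the in-lieu enhancement does not apply.
Actual plus statutory damages: €166,360 + €98,440 = €264,800
Attorney fees: 20% of €264,800 = €52,960
Total before cap: €264,800 + €52,960 = €317,760
Cap at €686,300: €317,760 is within the cap, no reduction.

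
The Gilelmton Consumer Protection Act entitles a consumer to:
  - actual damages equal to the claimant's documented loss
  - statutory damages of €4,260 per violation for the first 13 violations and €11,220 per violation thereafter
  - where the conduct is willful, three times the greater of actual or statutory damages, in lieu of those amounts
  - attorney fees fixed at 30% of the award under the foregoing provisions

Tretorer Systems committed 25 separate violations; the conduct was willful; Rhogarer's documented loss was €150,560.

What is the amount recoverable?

First 13 violations: 13 × €4,260 = €55,380
Remaining violations: (25 − 13) × €11,220 = €134,640
Statutory damages: €55,380 + €134,640 = €190,020
Greater of actual damages (€150,560) or statutory damages (€190,020): €190,020
Trebled: 3 × €190,020 = €570,060
Attorney fees: 30% of €570,060 = €171,018
Total recovery: €570,060 + €171,018 = €741,078

Total recovery: €741,078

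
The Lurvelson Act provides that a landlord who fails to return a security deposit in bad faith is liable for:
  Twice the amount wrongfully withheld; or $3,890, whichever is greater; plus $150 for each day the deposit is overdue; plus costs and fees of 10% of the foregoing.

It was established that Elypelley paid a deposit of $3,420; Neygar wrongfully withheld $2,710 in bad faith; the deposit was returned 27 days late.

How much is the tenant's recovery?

$10,417

Doubled: 2 × $2,710 = $5,420
Minimum $3,890: $5,420 meets the minimum, no increase.
Late-return penalty: 27 × $150 = $4,050
Damages plus late penalty: $5,420 + $4,050 = $9,470
Costs and fees: 10% of $9,470 = $947
Total recovery: $9,470 + $947 = $10,417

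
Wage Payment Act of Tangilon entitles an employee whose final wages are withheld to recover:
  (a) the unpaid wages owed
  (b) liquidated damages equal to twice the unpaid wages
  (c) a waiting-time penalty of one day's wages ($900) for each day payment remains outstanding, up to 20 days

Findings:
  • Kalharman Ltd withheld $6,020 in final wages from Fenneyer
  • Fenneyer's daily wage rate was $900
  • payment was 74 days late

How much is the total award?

Doubled: 2 × $6,020 = $12,040
Penalty days: min(74, 20) = 20
Waiting-time penalty: 20 × $900 = $18,000
Total award: $6,020 + $12,040 + $18,000 = $36,060

$36,060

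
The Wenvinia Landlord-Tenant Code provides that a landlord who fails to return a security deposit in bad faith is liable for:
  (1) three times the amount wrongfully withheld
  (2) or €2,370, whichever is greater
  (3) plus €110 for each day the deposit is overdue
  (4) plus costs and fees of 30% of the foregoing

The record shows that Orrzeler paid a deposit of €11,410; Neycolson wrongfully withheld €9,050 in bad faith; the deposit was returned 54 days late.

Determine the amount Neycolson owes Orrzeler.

Recovery: €43,017

Trebled: 3 × €9,050 = €27,150
Minimum €2,370: €27,150 meets the minimum, no increase.
Late-return penalty: 54 × €110 = €5,940
Damages plus late penalty: €27,150 + €5,940 = €33,090
Costs and fees: 30% of €33,090 = €9,927
Total recovery: €33,090 + €9,927 = €43,017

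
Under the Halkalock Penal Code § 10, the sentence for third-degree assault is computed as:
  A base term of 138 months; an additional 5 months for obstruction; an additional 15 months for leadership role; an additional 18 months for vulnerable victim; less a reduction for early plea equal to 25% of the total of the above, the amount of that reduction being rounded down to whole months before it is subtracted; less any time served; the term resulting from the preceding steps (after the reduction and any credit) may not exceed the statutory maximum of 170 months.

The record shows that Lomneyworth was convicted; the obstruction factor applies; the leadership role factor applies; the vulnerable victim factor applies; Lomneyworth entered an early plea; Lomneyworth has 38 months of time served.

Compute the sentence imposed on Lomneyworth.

Obstruction enhancement: +5 months
Leadership role enhancement: +15 months
Vulnerable victim enhancement: +18 months
Adjusted term: 138 months + 5 months + 15 months + 18 months = 176 months
Early plea reduction: 25% of 176 months = 44 months (rounded down)
After reduction: 176 − 44 = 132 months
Less time served: 132 months − 38 months = 94 months
Cap at 170 months: 94 months is within the cap, no reduction.

94 months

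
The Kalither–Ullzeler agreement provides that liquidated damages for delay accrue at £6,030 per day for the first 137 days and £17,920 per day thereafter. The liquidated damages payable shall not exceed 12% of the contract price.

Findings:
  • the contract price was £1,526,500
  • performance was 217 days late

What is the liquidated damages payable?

£183,180

First 137 days: 137 × £6,030 = £826,110
Remaining days: (217 − 137) × £17,920 = £1,433,600
Accrued per-day damages: £826,110 + £1,433,600 = £2,259,710
Cap: 12% of £1,526,500 = £183,180
Cap at £183,180: £2,259,710 exceeds the cap → £183,180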